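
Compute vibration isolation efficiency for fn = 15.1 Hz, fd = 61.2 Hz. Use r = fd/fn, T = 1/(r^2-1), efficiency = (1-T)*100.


r = 61.2 / 15.1 = 4.05298
r^2 - 1 = 4.05298^2 - 1 = 15.4266
T = 1/15.4266 = 0.0648231
Efficiency = (1 - 0.0648231)*100 = 93.518 %


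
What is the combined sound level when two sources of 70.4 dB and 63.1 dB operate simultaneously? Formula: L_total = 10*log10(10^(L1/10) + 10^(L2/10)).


10^(70.4/10) = 1.09648e+07
10^(63.1/10) = 2.04174e+06
Sum = 1.09648e+07 + 2.04174e+06 = 1.30065e+07
L_total = 10*log10(1.30065e+07) = 71.142 dB


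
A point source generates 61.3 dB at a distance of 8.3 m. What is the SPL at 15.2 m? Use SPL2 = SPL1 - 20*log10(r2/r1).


r2/r1 = 15.2/8.3 = 1.83133
Correction = 20*log10(1.83133) = 5.25533 dB
SPL2 = 61.3 - 5.25533 = 56.045 dB


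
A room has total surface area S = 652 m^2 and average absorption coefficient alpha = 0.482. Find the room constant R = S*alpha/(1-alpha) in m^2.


R = 652 * 0.482 / (1 - 0.482) = 606.69 m^2


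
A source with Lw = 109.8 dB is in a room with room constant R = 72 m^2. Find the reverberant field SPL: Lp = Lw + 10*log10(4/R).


4/R = 4/72 = 0.0555556
Lp = 109.8 + 10*log10(0.0555556) = 97.247 dB


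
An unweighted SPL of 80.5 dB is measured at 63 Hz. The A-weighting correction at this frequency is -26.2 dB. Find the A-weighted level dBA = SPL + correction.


A-weighting table: 63 Hz -> -26.2 dB correction
SPL_A = SPL + correction = 80.5 + (-26.2) = 54.3 dBA


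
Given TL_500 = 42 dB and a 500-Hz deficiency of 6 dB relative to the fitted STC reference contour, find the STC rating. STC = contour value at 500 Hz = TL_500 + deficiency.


By ASTM E413, STC = value of the fitted reference contour at 500 Hz.
Contour value at 500 Hz = TL_500 + deficiency = 42 + 6 = 48
STC = 48


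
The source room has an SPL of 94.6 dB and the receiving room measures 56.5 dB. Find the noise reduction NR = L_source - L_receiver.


NR = L_source - L_receiver (difference between source and receiving room levels)
NR = 94.6 - 56.5 = 38.1 dB


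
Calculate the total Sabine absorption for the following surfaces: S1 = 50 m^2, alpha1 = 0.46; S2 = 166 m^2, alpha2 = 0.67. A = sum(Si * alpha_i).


50 * 0.46 = 23
166 * 0.67 = 111.22
A_total = 23 + 111.22 = 134.22 m^2


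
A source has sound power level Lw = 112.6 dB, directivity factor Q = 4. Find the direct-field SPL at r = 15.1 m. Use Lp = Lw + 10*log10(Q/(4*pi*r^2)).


4*pi*r^2 = 4*pi*15.1^2 = 2865.26 m^2
Q / (4*pi*r^2) = 4 / 2865.26 = 0.00139603
Lp = 112.6 + 10*log10(0.00139603) = 84.049 dB


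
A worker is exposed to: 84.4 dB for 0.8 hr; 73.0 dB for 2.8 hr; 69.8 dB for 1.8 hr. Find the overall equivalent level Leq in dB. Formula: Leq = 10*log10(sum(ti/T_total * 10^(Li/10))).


T_total = 0.8 + 2.8 + 1.8 = 5.4 hr
(0.8/5.4) * 10^(84.4/10) = 4.08034e+07
(2.8/5.4) * 10^(73.0/10) = 1.03458e+07
(1.8/5.4) * 10^(69.8/10) = 3.18331e+06
Sum = 4.08034e+07 + 1.03458e+07 + 3.18331e+06 = 5.43325e+07
Leq = 10*log10(5.43325e+07) = 77.351 dB


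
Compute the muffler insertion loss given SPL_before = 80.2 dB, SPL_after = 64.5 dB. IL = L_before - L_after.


Insertion loss = SPL without muffler - SPL with muffler
IL = 80.2 - 64.5 = 15.7 dB


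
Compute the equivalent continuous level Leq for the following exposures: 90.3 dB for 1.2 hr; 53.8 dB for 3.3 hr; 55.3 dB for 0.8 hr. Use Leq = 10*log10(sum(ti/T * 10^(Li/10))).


T_total = 1.2 + 3.3 + 0.8 = 5.3 hr
(1.2/5.3) * 10^(90.3/10) = 2.42608e+08
(3.3/5.3) * 10^(53.8/10) = 149361
(0.8/5.3) * 10^(55.3/10) = 51146.3
Sum = 2.42608e+08 + 149361 + 51146.3 = 2.42809e+08
Leq = 10*log10(2.42809e+08) = 83.853 dB


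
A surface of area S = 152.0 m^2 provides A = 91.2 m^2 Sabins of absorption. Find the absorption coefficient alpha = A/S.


Absorption coefficient = absorbed power / incident power
alpha = A / S = 91.2 / 152.0 = 0.6


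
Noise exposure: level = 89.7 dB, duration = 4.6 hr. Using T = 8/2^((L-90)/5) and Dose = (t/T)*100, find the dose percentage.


T_allowed = 8 / 2^((89.7 - 90)/5) = 8.33973 hr
Dose = 4.6 / 8.33973 * 100 = 55.158 %


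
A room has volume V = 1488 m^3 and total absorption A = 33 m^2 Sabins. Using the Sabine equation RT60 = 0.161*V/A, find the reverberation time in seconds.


RT60 = 0.161 * 1488 / 33 = 7.2596 s


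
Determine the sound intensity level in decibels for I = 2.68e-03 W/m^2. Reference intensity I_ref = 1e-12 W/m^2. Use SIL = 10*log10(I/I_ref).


I / I_ref = 2.68e-03 / 1e-12 = 2.68e+09
SIL = 10 * log10(2.68e+09) = 94.281 dB


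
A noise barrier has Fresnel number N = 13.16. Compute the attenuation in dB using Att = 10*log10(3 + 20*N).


3 + 20*N = 3 + 20*13.16 = 266.2
Att = 10*log10(266.2) = 24.252 dB


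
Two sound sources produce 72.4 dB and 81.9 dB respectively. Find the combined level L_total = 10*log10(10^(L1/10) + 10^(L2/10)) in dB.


10^(72.4/10) = 1.7378e+07
10^(81.9/10) = 1.54882e+08
Sum = 1.7378e+07 + 1.54882e+08 = 1.7226e+08
L_total = 10*log10(1.7226e+08) = 82.362 dB


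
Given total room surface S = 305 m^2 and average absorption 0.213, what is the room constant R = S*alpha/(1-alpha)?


R = 305 * 0.213 / (1 - 0.213) = 82.548 m^2


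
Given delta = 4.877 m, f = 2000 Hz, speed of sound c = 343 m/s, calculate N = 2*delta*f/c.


N = 2*delta*f/c = 2*delta/lambda, where lambda = c/f
lambda = 343 / 2000 = 0.1715 m
N = 2 * 4.877 / 0.1715 = 56.875


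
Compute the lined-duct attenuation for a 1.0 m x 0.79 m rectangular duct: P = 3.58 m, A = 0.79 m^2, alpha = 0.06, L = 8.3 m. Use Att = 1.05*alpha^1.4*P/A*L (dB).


alpha^1.4 = 0.06^1.4 = 0.0194721
Attenuation rate = 1.05 * alpha^1.4 * P / A
= 1.05 * 0.0194721 * 3.58 / 0.79 = 0.0926527 dB/m
Total Att = 0.0926527 * 8.3 = 0.76902 dB


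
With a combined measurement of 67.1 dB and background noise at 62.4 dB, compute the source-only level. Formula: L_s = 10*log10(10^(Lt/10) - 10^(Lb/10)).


10^(67.1/10) = 5.12861e+06
10^(62.4/10) = 1.7378e+06
Difference = 5.12861e+06 - 1.7378e+06 = 3.39081e+06
L_source = 10*log10(3.39081e+06) = 65.303 dB


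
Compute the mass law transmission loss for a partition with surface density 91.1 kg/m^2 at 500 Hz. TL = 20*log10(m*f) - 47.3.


m * f = 91.1 * 500 = 45550
20*log10(45550) = 93.1698 dB
TL = 93.1698 - 47.3 = 45.87 dB


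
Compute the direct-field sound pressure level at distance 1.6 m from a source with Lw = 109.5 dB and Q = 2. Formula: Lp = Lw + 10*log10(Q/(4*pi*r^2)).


4*pi*r^2 = 4*pi*1.6^2 = 32.1699 m^2
Q / (4*pi*r^2) = 2 / 32.1699 = 0.0621699
Lp = 109.5 + 10*log10(0.0621699) = 97.436 dB


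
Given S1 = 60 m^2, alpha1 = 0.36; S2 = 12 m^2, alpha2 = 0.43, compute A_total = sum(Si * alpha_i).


60 * 0.36 = 21.6
12 * 0.43 = 5.16
A_total = 21.6 + 5.16 = 26.76 m^2


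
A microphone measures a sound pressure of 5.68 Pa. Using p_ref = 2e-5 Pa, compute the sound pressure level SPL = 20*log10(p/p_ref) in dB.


p / p_ref = 5.68 / 2e-5 = 284000
SPL = 20 * log10(284000) = 109.07 dB


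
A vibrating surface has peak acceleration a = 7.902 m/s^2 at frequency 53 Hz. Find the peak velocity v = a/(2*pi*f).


omega = 2*pi*f = 2*pi*53 = 333.009 rad/s
v = a / omega = 7.902 / 333.009 = 0.023729 m/s


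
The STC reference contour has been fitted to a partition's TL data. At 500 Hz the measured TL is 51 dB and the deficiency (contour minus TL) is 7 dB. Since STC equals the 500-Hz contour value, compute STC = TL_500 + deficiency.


By ASTM E413, STC = value of the fitted reference contour at 500 Hz.
Contour value at 500 Hz = TL_500 + deficiency = 51 + 7 = 58
STC = 58


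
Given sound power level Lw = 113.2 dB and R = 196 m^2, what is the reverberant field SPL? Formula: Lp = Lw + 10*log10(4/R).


4/R = 4/196 = 0.0204082
Lp = 113.2 + 10*log10(0.0204082) = 96.298 dB


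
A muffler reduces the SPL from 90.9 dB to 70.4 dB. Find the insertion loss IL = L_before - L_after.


Insertion loss = SPL without muffler - SPL with muffler
IL = 90.9 - 70.4 = 20.5 dB


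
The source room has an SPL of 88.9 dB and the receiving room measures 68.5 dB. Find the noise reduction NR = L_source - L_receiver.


NR = L_source - L_receiver (difference between source and receiving room levels)
NR = 88.9 - 68.5 = 20.4 dB


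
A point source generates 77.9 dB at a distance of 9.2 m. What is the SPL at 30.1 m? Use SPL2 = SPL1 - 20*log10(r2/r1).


r2/r1 = 30.1/9.2 = 3.27174
Correction = 20*log10(3.27174) = 10.2956 dB
SPL2 = 77.9 - 10.2956 = 67.604 dB


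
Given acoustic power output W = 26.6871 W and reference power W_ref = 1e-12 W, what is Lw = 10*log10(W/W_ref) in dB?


W / W_ref = 26.6871 / 1e-12 = 2.66871e+13
Lw = 10 * log10(2.66871e+13) = 134.26 dB


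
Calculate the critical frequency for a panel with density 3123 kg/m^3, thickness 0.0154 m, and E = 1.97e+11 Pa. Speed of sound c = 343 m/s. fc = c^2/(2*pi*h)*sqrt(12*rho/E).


12*rho/E = 12*3123/1.97e+11 = 1.90234e-07
sqrt(12*rho/E) = sqrt(1.90234e-07) = 0.000436158
c^2/(2*pi*h) = 343^2/(2*pi*0.0154) = 1.21587e+06
fc = 1.21587e+06 * 0.000436158 = 530.31 Hz


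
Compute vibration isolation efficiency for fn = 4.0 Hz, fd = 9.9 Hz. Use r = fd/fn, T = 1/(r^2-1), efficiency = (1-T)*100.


r = 9.9 / 4.0 = 2.475
r^2 - 1 = 2.475^2 - 1 = 5.12563
T = 1/5.12563 = 0.195098
Efficiency = (1 - 0.195098)*100 = 80.49 %


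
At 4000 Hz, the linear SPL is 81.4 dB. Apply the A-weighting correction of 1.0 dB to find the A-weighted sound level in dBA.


A-weighting table: 4000 Hz -> 1.0 dB correction
SPL_A = SPL + correction = 81.4 + (1.0) = 82.4 dBA


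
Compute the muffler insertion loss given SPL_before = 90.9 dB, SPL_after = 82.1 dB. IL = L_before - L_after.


Insertion loss = SPL without muffler - SPL with muffler
IL = 90.9 - 82.1 = 8.8 dB


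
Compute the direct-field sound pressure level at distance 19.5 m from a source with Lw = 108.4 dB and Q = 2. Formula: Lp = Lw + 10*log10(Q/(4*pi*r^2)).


4*pi*r^2 = 4*pi*19.5^2 = 4778.36 m^2
Q / (4*pi*r^2) = 2 / 4778.36 = 0.000418554
Lp = 108.4 + 10*log10(0.000418554) = 74.618 dB


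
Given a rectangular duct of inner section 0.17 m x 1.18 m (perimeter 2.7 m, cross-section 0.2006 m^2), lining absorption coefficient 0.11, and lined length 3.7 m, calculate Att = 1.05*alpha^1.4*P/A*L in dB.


alpha^1.4 = 0.11^1.4 = 0.0454935
Attenuation rate = 1.05 * alpha^1.4 * P / A
= 1.05 * 0.0454935 * 2.7 / 0.2006 = 0.642942 dB/m
Total Att = 0.642942 * 3.7 = 2.3789 dB


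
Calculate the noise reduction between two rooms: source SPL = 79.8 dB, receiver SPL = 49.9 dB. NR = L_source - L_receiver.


NR = L_source - L_receiver (difference between source and receiving room levels)
NR = 79.8 - 49.9 = 29.9 dB


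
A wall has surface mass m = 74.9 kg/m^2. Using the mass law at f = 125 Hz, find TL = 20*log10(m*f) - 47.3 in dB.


m * f = 74.9 * 125 = 9362.5
20*log10(9362.5) = 79.4278 dB
TL = 79.4278 - 47.3 = 32.128 dB


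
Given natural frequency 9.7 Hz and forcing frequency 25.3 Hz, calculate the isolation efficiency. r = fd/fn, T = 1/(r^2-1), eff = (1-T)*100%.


r = 25.3 / 9.7 = 2.60825
r^2 - 1 = 2.60825^2 - 1 = 5.80297
T = 1/5.80297 = 0.172326
Efficiency = (1 - 0.172326)*100 = 82.767 %


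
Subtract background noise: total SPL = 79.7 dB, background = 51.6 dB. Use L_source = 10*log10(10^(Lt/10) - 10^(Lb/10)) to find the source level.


10^(79.7/10) = 9.33254e+07
10^(51.6/10) = 144544
Difference = 9.33254e+07 - 144544 = 9.31809e+07
L_source = 10*log10(9.31809e+07) = 79.693 dB


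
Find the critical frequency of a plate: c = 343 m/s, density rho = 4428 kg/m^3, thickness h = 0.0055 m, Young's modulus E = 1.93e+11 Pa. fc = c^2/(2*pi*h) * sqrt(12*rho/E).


12*rho/E = 12*4428/1.93e+11 = 2.75316e-07
sqrt(12*rho/E) = sqrt(2.75316e-07) = 0.000524706
c^2/(2*pi*h) = 343^2/(2*pi*0.0055) = 3.40444e+06
fc = 3.40444e+06 * 0.000524706 = 1786.3 Hz


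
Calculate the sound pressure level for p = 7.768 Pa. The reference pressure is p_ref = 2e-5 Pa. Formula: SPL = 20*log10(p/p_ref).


p / p_ref = 7.768 / 2e-5 = 388400
SPL = 20 * log10(388400) = 111.79 dB


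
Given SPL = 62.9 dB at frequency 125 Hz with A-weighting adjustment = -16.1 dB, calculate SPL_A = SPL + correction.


A-weighting table: 125 Hz -> -16.1 dB correction
SPL_A = SPL + correction = 62.9 + (-16.1) = 46.8 dBA


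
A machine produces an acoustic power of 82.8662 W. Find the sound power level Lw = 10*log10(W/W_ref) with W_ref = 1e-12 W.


W / W_ref = 82.8662 / 1e-12 = 8.28662e+13
Lw = 10 * log10(8.28662e+13) = 139.18 dB


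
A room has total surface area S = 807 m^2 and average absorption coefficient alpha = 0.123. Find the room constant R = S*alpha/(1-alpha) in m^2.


R = 807 * 0.123 / (1 - 0.123) = 113.18 m^2


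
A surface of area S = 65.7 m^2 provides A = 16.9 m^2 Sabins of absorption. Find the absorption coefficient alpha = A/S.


Absorption coefficient = absorbed power / incident power
alpha = A / S = 16.9 / 65.7 = 0.25723


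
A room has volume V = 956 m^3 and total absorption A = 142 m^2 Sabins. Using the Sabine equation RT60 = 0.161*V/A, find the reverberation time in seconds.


RT60 = 0.161 * 956 / 142 = 1.0839 s


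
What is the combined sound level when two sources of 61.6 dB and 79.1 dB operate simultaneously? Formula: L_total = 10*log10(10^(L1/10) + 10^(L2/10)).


10^(61.6/10) = 1.44544e+06
10^(79.1/10) = 8.12831e+07
Sum = 1.44544e+06 + 8.12831e+07 = 8.27285e+07
L_total = 10*log10(8.27285e+07) = 79.177 dB


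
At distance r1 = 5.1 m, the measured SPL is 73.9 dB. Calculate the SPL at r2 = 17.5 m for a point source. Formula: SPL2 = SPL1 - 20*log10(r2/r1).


r2/r1 = 17.5/5.1 = 3.43137
Correction = 20*log10(3.43137) = 10.7094 dB
SPL2 = 73.9 - 10.7094 = 63.191 dB


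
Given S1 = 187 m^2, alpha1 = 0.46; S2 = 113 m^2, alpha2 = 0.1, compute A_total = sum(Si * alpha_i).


187 * 0.46 = 86.02
113 * 0.1 = 11.3
A_total = 86.02 + 11.3 = 97.32 m^2


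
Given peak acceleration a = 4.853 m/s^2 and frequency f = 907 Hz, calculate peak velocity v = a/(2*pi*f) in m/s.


omega = 2*pi*f = 2*pi*907 = 5698.85 rad/s
v = a / omega = 4.853 / 5698.85 = 0.00085158 m/s


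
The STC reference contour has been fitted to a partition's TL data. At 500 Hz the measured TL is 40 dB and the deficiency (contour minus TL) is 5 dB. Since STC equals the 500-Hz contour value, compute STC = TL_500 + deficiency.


By ASTM E413, STC = value of the fitted reference contour at 500 Hz.
Contour value at 500 Hz = TL_500 + deficiency = 40 + 5 = 45
STC = 45


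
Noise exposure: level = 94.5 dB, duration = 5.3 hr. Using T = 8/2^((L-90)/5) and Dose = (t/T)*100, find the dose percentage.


T_allowed = 8 / 2^((94.5 - 90)/5) = 4.28709 hr
Dose = 5.3 / 4.28709 * 100 = 123.63 %


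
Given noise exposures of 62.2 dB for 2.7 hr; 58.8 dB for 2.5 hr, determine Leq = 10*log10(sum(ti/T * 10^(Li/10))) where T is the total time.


T_total = 2.7 + 2.5 = 5.2 hr
(2.7/5.2) * 10^(62.2/10) = 861709
(2.5/5.2) * 10^(58.8/10) = 364701
Sum = 861709 + 364701 = 1.22641e+06
Leq = 10*log10(1.22641e+06) = 60.886 dB


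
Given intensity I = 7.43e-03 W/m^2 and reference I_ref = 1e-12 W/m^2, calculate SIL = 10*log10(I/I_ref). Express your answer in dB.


I / I_ref = 7.43e-03 / 1e-12 = 7.43e+09
SIL = 10 * log10(7.43e+09) = 98.71 dB


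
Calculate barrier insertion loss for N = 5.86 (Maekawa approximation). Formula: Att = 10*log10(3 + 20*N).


3 + 20*N = 3 + 20*5.86 = 120.2
Att = 10*log10(120.2) = 20.799 dB


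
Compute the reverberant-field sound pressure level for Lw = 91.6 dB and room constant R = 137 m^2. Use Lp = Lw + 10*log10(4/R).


4/R = 4/137 = 0.0291971
Lp = 91.6 + 10*log10(0.0291971) = 76.253 dB


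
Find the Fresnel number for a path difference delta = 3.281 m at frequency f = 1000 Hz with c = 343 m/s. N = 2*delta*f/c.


N = 2*delta*f/c = 2*delta/lambda, where lambda = c/f
lambda = 343 / 1000 = 0.343 m
N = 2 * 3.281 / 0.343 = 19.131


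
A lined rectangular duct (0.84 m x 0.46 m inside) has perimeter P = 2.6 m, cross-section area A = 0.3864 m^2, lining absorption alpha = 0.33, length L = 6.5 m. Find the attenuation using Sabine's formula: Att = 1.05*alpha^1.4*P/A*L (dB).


alpha^1.4 = 0.33^1.4 = 0.211797
Attenuation rate = 1.05 * alpha^1.4 * P / A
= 1.05 * 0.211797 * 2.6 / 0.3864 = 1.49639 dB/m
Total Att = 1.49639 * 6.5 = 9.7265 dB


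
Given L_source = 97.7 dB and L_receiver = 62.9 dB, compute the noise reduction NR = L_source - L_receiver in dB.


NR = L_source - L_receiver (difference between source and receiving room levels)
NR = 97.7 - 62.9 = 34.8 dB


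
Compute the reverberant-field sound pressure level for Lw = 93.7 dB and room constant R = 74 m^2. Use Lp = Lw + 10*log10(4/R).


4/R = 4/74 = 0.0540541
Lp = 93.7 + 10*log10(0.0540541) = 81.028 dB


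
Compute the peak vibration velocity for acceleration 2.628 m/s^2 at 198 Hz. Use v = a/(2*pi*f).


omega = 2*pi*f = 2*pi*198 = 1244.07 rad/s
v = a / omega = 2.628 / 1244.07 = 0.0021124 m/s


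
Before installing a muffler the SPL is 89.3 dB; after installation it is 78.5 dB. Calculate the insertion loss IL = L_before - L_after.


Insertion loss = SPL without muffler - SPL with muffler
IL = 89.3 - 78.5 = 10.8 dB


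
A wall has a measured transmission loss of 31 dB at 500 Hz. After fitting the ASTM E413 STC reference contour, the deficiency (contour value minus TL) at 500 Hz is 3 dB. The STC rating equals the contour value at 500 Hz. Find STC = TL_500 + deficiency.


By ASTM E413, STC = value of the fitted reference contour at 500 Hz.
Contour value at 500 Hz = TL_500 + deficiency = 31 + 3 = 34
STC = 34


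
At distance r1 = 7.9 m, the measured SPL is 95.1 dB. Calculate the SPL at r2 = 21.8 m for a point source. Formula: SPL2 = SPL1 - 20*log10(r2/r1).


r2/r1 = 21.8/7.9 = 2.75949
Correction = 20*log10(2.75949) = 8.81658 dB
SPL2 = 95.1 - 8.81658 = 86.283 dB


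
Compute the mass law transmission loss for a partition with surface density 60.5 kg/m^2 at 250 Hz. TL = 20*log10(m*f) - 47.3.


m * f = 60.5 * 250 = 15125
20*log10(15125) = 83.5939 dB
TL = 83.5939 - 47.3 = 36.294 dB


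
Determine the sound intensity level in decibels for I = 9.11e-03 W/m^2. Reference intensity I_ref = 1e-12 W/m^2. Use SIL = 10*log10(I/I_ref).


I / I_ref = 9.11e-03 / 1e-12 = 9.11e+09
SIL = 10 * log10(9.11e+09) = 99.595 dB


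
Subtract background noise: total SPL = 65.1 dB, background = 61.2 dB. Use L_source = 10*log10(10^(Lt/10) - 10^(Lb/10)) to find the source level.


10^(65.1/10) = 3.23594e+06
10^(61.2/10) = 1.31826e+06
Difference = 3.23594e+06 - 1.31826e+06 = 1.91768e+06
L_source = 10*log10(1.91768e+06) = 62.828 dB


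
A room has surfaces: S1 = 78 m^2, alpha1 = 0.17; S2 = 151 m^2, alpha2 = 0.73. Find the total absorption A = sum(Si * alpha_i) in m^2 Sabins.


78 * 0.17 = 13.26
151 * 0.73 = 110.23
A_total = 13.26 + 110.23 = 123.49 m^2


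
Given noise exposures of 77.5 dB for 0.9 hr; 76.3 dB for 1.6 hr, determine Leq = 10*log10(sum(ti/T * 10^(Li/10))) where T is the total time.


T_total = 0.9 + 1.6 = 2.5 hr
(0.9/2.5) * 10^(77.5/10) = 2.02443e+07
(1.6/2.5) * 10^(76.3/10) = 2.73011e+07
Sum = 2.02443e+07 + 2.73011e+07 = 4.75454e+07
Leq = 10*log10(4.75454e+07) = 76.771 dB


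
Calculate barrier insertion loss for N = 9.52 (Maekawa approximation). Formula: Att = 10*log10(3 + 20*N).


3 + 20*N = 3 + 20*9.52 = 193.4
Att = 10*log10(193.4) = 22.865 dB


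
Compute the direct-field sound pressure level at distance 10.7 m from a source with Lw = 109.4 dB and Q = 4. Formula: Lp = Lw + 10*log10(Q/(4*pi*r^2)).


4*pi*r^2 = 4*pi*10.7^2 = 1438.72 m^2
Q / (4*pi*r^2) = 4 / 1438.72 = 0.00278025
Lp = 109.4 + 10*log10(0.00278025) = 83.841 dB


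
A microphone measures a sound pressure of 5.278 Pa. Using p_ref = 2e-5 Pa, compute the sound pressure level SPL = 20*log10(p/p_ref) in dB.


p / p_ref = 5.278 / 2e-5 = 263900
SPL = 20 * log10(263900) = 108.43 dB


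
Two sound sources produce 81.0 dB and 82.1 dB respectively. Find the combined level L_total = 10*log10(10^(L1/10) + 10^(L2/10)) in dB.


10^(81.0/10) = 1.25893e+08
10^(82.1/10) = 1.62181e+08
Sum = 1.25893e+08 + 1.62181e+08 = 2.88074e+08
L_total = 10*log10(2.88074e+08) = 84.595 dB


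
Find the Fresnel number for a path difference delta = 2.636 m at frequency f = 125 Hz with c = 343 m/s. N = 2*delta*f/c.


N = 2*delta*f/c = 2*delta/lambda, where lambda = c/f
lambda = 343 / 125 = 2.744 m
N = 2 * 2.636 / 2.744 = 1.9213


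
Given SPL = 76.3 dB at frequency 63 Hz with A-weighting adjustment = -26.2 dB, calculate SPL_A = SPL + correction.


A-weighting table: 63 Hz -> -26.2 dB correction
SPL_A = SPL + correction = 76.3 + (-26.2) = 50.1 dBA


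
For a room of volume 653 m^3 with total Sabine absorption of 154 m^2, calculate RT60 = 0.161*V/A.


RT60 = 0.161 * 653 / 154 = 0.68268 s


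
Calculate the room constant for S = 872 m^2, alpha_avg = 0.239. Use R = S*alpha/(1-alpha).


R = 872 * 0.239 / (1 - 0.239) = 273.86 m^2


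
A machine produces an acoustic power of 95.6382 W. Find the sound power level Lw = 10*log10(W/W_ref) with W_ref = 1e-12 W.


W / W_ref = 95.6382 / 1e-12 = 9.56382e+13
Lw = 10 * log10(9.56382e+13) = 139.81 dB


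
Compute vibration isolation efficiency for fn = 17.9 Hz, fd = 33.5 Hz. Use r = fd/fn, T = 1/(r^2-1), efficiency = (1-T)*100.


r = 33.5 / 17.9 = 1.87151
r^2 - 1 = 1.87151^2 - 1 = 2.50255
T = 1/2.50255 = 0.399592
Efficiency = (1 - 0.399592)*100 = 60.041 %


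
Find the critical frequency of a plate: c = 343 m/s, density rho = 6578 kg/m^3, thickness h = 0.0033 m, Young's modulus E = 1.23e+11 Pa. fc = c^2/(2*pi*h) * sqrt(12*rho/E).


12*rho/E = 12*6578/1.23e+11 = 6.41756e-07
sqrt(12*rho/E) = sqrt(6.41756e-07) = 0.000801097
c^2/(2*pi*h) = 343^2/(2*pi*0.0033) = 5.67407e+06
fc = 5.67407e+06 * 0.000801097 = 4545.5 Hz


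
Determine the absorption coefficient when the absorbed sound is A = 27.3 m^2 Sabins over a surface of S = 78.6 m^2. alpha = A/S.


Absorption coefficient = absorbed power / incident power
alpha = A / S = 27.3 / 78.6 = 0.34733


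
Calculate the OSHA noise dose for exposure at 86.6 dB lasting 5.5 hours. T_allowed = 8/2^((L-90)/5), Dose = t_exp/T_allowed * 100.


T_allowed = 8 / 2^((86.6 - 90)/5) = 12.8171 hr
Dose = 5.5 / 12.8171 * 100 = 42.911 %


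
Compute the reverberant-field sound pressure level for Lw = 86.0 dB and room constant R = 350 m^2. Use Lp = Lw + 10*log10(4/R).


4/R = 4/350 = 0.0114286
Lp = 86.0 + 10*log10(0.0114286) = 66.58 dB


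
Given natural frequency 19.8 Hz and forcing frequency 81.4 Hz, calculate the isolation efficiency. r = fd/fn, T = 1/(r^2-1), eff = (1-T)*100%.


r = 81.4 / 19.8 = 4.11111
r^2 - 1 = 4.11111^2 - 1 = 15.9012
T = 1/15.9012 = 0.0628883
Efficiency = (1 - 0.0628883)*100 = 93.711 %


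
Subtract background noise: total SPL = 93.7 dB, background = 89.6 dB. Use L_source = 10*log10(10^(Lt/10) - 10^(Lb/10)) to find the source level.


10^(93.7/10) = 2.34423e+09
10^(89.6/10) = 9.12011e+08
Difference = 2.34423e+09 - 9.12011e+08 = 1.43222e+09
L_source = 10*log10(1.43222e+09) = 91.56 dB


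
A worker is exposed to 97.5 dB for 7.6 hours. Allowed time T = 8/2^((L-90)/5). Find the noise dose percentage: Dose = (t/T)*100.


T_allowed = 8 / 2^((97.5 - 90)/5) = 2.82843 hr
Dose = 7.6 / 2.82843 * 100 = 268.7 %


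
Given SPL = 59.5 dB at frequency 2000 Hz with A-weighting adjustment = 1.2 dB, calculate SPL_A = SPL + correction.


A-weighting table: 2000 Hz -> 1.2 dB correction
SPL_A = SPL + correction = 59.5 + (1.2) = 60.7 dBA


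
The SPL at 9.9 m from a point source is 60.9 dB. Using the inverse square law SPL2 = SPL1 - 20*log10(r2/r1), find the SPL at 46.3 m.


r2/r1 = 46.3/9.9 = 4.67677
Correction = 20*log10(4.67677) = 13.3989 dB
SPL2 = 60.9 - 13.3989 = 47.501 dB


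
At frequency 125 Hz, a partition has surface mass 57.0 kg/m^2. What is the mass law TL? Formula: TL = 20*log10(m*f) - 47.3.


m * f = 57.0 * 125 = 7125
20*log10(7125) = 77.0557 dB
TL = 77.0557 - 47.3 = 29.756 dB


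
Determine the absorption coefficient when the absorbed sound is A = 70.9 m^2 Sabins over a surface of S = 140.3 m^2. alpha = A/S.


Absorption coefficient = absorbed power / incident power
alpha = A / S = 70.9 / 140.3 = 0.50535


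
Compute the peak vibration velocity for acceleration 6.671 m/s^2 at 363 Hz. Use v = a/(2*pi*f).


omega = 2*pi*f = 2*pi*363 = 2280.8 rad/s
v = a / omega = 6.671 / 2280.8 = 0.0029249 m/s


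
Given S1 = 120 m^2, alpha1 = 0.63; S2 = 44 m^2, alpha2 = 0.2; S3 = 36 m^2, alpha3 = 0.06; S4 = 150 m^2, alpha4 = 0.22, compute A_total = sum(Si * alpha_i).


120 * 0.63 = 75.6
44 * 0.2 = 8.8
36 * 0.06 = 2.16
150 * 0.22 = 33
A_total = 75.6 + 8.8 + 2.16 + 33 = 119.56 m^2


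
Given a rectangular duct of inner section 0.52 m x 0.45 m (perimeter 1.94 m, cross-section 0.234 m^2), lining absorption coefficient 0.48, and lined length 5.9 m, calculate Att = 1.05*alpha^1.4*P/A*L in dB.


alpha^1.4 = 0.48^1.4 = 0.35788
Attenuation rate = 1.05 * alpha^1.4 * P / A
= 1.05 * 0.35788 * 1.94 / 0.234 = 3.11539 dB/m
Total Att = 3.11539 * 5.9 = 18.381 dB


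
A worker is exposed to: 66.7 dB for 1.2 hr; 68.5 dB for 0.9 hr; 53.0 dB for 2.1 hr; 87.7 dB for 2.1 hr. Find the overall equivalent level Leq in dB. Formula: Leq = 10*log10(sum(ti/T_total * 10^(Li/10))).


T_total = 1.2 + 0.9 + 2.1 + 2.1 = 6.3 hr
(1.2/6.3) * 10^(66.7/10) = 890924
(0.9/6.3) * 10^(68.5/10) = 1.01135e+06
(2.1/6.3) * 10^(53.0/10) = 66508.7
(2.1/6.3) * 10^(87.7/10) = 1.96281e+08
Sum = 890924 + 1.01135e+06 + 66508.7 + 1.96281e+08 = 1.9825e+08
Leq = 10*log10(1.9825e+08) = 82.972 dB


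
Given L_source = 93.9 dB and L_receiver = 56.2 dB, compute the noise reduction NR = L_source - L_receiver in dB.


NR = L_source - L_receiver (difference between source and receiving room levels)
NR = 93.9 - 56.2 = 37.7 dB


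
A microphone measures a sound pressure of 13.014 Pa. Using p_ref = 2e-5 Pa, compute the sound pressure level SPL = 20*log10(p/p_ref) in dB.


p / p_ref = 13.014 / 2e-5 = 650700
SPL = 20 * log10(650700) = 116.27 dB


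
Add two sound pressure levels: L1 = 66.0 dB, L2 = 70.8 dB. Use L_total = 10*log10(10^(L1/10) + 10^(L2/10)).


10^(66.0/10) = 3.98107e+06
10^(70.8/10) = 1.20226e+07
Sum = 3.98107e+06 + 1.20226e+07 = 1.60037e+07
L_total = 10*log10(1.60037e+07) = 72.042 dB


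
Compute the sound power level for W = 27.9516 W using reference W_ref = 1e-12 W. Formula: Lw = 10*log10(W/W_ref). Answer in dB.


W / W_ref = 27.9516 / 1e-12 = 2.79516e+13
Lw = 10 * log10(2.79516e+13) = 134.46 dB


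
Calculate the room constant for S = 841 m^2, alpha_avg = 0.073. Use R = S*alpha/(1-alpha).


R = 841 * 0.073 / (1 - 0.073) = 66.228 m^2


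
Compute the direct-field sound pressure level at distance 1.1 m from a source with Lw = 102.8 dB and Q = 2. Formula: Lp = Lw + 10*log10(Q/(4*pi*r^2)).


4*pi*r^2 = 4*pi*1.1^2 = 15.2053 m^2
Q / (4*pi*r^2) = 2 / 15.2053 = 0.131533
Lp = 102.8 + 10*log10(0.131533) = 93.99 dB


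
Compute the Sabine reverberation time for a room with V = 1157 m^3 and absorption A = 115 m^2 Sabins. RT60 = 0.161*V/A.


RT60 = 0.161 * 1157 / 115 = 1.6198 s


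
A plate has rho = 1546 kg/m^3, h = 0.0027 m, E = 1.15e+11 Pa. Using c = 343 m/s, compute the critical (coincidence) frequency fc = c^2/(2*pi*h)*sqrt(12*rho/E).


12*rho/E = 12*1546/1.15e+11 = 1.61322e-07
sqrt(12*rho/E) = sqrt(1.61322e-07) = 0.000401649
c^2/(2*pi*h) = 343^2/(2*pi*0.0027) = 6.93497e+06
fc = 6.93497e+06 * 0.000401649 = 2785.4 Hz


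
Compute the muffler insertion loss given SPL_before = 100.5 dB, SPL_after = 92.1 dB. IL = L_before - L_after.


Insertion loss = SPL without muffler - SPL with muffler
IL = 100.5 - 92.1 = 8.4 dB


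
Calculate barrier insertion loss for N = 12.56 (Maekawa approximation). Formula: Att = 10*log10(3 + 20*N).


3 + 20*N = 3 + 20*12.56 = 254.2
Att = 10*log10(254.2) = 24.052 dB


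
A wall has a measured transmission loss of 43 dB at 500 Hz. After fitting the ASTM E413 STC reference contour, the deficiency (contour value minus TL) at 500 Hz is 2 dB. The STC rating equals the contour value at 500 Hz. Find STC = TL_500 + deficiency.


By ASTM E413, STC = value of the fitted reference contour at 500 Hz.
Contour value at 500 Hz = TL_500 + deficiency = 43 + 2 = 45
STC = 45


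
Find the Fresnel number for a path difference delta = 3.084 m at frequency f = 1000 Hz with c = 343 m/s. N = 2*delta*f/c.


N = 2*delta*f/c = 2*delta/lambda, where lambda = c/f
lambda = 343 / 1000 = 0.343 m
N = 2 * 3.084 / 0.343 = 17.983


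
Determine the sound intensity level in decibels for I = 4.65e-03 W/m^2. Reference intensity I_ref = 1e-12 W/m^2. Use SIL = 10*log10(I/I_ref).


I / I_ref = 4.65e-03 / 1e-12 = 4.65e+09
SIL = 10 * log10(4.65e+09) = 96.675 dB


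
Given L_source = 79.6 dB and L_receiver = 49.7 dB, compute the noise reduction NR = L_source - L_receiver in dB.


NR = L_source - L_receiver (difference between source and receiving room levels)
NR = 79.6 - 49.7 = 29.9 dB


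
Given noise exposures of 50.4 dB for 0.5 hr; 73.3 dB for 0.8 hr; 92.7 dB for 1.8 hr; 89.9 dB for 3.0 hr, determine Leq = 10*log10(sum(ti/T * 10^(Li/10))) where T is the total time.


T_total = 0.5 + 0.8 + 1.8 + 3.0 = 6.1 hr
(0.5/6.1) * 10^(50.4/10) = 8987.53
(0.8/6.1) * 10^(73.3/10) = 2.80388e+06
(1.8/6.1) * 10^(92.7/10) = 5.49468e+08
(3.0/6.1) * 10^(89.9/10) = 4.80608e+08
Sum = 8987.53 + 2.80388e+06 + 5.49468e+08 + 4.80608e+08 = 1.03289e+09
Leq = 10*log10(1.03289e+09) = 90.141 dB


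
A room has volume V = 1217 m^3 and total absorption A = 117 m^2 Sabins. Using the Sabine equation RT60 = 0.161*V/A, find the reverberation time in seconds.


RT60 = 0.161 * 1217 / 117 = 1.6747 s


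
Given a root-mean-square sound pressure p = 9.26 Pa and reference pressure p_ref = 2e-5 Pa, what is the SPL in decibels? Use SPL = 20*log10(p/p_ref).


p / p_ref = 9.26 / 2e-5 = 463000
SPL = 20 * log10(463000) = 113.31 dB


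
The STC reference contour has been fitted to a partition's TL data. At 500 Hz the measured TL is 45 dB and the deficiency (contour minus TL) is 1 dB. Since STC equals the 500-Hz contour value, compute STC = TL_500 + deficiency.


By ASTM E413, STC = value of the fitted reference contour at 500 Hz.
Contour value at 500 Hz = TL_500 + deficiency = 45 + 1 = 46
STC = 46


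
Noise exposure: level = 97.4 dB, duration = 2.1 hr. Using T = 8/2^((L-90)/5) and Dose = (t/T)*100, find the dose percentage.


T_allowed = 8 / 2^((97.4 - 90)/5) = 2.86791 hr
Dose = 2.1 / 2.86791 * 100 = 73.224 %


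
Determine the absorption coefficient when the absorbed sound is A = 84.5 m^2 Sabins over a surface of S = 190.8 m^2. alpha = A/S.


Absorption coefficient = absorbed power / incident power
alpha = A / S = 84.5 / 190.8 = 0.44287


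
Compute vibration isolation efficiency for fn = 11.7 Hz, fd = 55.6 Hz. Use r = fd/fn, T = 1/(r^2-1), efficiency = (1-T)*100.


r = 55.6 / 11.7 = 4.75214
r^2 - 1 = 4.75214^2 - 1 = 21.5828
T = 1/21.5828 = 0.0463332
Efficiency = (1 - 0.0463332)*100 = 95.367 %


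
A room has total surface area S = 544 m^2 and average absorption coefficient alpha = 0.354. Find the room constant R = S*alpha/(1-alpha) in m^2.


R = 544 * 0.354 / (1 - 0.354) = 298.11 m^2


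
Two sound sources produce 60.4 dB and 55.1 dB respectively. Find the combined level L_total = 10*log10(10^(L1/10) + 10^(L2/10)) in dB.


10^(60.4/10) = 1.09648e+06
10^(55.1/10) = 323594
Sum = 1.09648e+06 + 323594 = 1.42007e+06
L_total = 10*log10(1.42007e+06) = 61.523 dB


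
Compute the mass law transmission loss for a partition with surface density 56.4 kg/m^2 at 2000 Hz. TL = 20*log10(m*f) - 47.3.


m * f = 56.4 * 2000 = 112800
20*log10(112800) = 101.046 dB
TL = 101.046 - 47.3 = 53.746 dB


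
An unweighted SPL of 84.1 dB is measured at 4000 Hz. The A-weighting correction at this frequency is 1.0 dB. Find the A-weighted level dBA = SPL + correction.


A-weighting table: 4000 Hz -> 1.0 dB correction
SPL_A = SPL + correction = 84.1 + (1.0) = 85.1 dBA


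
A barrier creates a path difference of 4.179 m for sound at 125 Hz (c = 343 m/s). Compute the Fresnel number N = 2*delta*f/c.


N = 2*delta*f/c = 2*delta/lambda, where lambda = c/f
lambda = 343 / 125 = 2.744 m
N = 2 * 4.179 / 2.744 = 3.0459


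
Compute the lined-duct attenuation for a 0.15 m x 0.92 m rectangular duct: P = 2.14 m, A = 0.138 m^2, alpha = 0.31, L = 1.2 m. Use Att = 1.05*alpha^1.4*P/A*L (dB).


alpha^1.4 = 0.31^1.4 = 0.194047
Attenuation rate = 1.05 * alpha^1.4 * P / A
= 1.05 * 0.194047 * 2.14 / 0.138 = 3.15959 dB/m
Total Att = 3.15959 * 1.2 = 3.7915 dB


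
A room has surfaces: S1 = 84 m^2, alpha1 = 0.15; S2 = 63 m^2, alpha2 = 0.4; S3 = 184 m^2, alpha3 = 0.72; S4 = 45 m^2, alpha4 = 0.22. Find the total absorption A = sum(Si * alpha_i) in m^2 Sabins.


84 * 0.15 = 12.6
63 * 0.4 = 25.2
184 * 0.72 = 132.48
45 * 0.22 = 9.9
A_total = 12.6 + 25.2 + 132.48 + 9.9 = 180.18 m^2


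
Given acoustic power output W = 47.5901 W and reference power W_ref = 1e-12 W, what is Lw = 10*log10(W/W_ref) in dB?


W / W_ref = 47.5901 / 1e-12 = 4.75901e+13
Lw = 10 * log10(4.75901e+13) = 136.78 dB


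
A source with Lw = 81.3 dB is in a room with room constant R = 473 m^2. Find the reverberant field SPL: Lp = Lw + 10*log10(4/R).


4/R = 4/473 = 0.00845666
Lp = 81.3 + 10*log10(0.00845666) = 60.572 dB


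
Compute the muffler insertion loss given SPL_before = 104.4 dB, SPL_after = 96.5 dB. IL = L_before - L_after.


Insertion loss = SPL without muffler - SPL with muffler
IL = 104.4 - 96.5 = 7.9 dB


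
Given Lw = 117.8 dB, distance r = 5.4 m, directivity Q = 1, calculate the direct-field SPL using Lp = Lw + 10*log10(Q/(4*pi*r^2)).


4*pi*r^2 = 4*pi*5.4^2 = 366.435 m^2
Q / (4*pi*r^2) = 1 / 366.435 = 0.002729
Lp = 117.8 + 10*log10(0.002729) = 92.16 dB


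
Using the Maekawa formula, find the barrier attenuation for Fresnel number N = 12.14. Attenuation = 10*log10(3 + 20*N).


3 + 20*N = 3 + 20*12.14 = 245.8
Att = 10*log10(245.8) = 23.906 dB


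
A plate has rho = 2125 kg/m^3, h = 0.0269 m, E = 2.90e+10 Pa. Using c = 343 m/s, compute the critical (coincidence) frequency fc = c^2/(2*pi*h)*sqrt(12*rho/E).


12*rho/E = 12*2125/2.90e+10 = 8.7931e-07
sqrt(12*rho/E) = sqrt(8.7931e-07) = 0.000937715
c^2/(2*pi*h) = 343^2/(2*pi*0.0269) = 696075
fc = 696075 * 0.000937715 = 652.72 Hz


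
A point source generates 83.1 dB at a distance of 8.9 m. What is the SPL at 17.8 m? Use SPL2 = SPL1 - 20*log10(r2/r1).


r2/r1 = 17.8/8.9 = 2
Correction = 20*log10(2) = 6.0206 dB
SPL2 = 83.1 - 6.0206 = 77.079 dB


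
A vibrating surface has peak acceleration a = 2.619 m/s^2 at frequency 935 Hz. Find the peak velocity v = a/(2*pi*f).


omega = 2*pi*f = 2*pi*935 = 5874.78 rad/s
v = a / omega = 2.619 / 5874.78 = 0.0004458 m/s


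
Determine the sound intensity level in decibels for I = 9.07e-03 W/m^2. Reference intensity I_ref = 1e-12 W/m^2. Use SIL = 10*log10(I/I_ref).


I / I_ref = 9.07e-03 / 1e-12 = 9.07e+09
SIL = 10 * log10(9.07e+09) = 99.576 dB


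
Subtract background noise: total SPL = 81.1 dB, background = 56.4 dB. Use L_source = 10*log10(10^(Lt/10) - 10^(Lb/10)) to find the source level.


10^(81.1/10) = 1.28825e+08
10^(56.4/10) = 436516
Difference = 1.28825e+08 - 436516 = 1.28388e+08
L_source = 10*log10(1.28388e+08) = 81.085 dB


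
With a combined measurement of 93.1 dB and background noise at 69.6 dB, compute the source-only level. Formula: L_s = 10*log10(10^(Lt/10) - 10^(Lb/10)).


10^(93.1/10) = 2.04174e+09
10^(69.6/10) = 9.12011e+06
Difference = 2.04174e+09 - 9.12011e+06 = 2.03262e+09
L_source = 10*log10(2.03262e+09) = 93.081 dB


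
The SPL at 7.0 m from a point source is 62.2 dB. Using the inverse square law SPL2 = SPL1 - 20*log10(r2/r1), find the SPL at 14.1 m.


r2/r1 = 14.1/7.0 = 2.01429
Correction = 20*log10(2.01429) = 6.08244 dB
SPL2 = 62.2 - 6.08244 = 56.118 dB


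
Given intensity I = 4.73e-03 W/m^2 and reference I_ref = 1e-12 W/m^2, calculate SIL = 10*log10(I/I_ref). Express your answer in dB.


I / I_ref = 4.73e-03 / 1e-12 = 4.73e+09
SIL = 10 * log10(4.73e+09) = 96.749 dB


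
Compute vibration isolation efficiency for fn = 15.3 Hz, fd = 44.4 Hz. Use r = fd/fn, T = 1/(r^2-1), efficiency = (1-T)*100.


r = 44.4 / 15.3 = 2.90196
r^2 - 1 = 2.90196^2 - 1 = 7.42137
T = 1/7.42137 = 0.134746
Efficiency = (1 - 0.134746)*100 = 86.525 %


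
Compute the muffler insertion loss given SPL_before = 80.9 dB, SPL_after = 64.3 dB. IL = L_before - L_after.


Insertion loss = SPL without muffler - SPL with muffler
IL = 80.9 - 64.3 = 16.6 dB


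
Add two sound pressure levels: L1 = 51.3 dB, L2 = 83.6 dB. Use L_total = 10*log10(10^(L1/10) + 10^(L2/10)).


10^(51.3/10) = 134896
10^(83.6/10) = 2.29087e+08
Sum = 134896 + 2.29087e+08 = 2.29222e+08
L_total = 10*log10(2.29222e+08) = 83.603 dB


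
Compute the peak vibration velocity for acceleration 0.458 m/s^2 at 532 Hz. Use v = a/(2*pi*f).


omega = 2*pi*f = 2*pi*532 = 3342.65 rad/s
v = a / omega = 0.458 / 3342.65 = 0.00013702 m/s


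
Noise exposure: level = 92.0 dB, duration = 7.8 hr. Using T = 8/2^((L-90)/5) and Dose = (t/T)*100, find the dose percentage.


T_allowed = 8 / 2^((92.0 - 90)/5) = 6.06287 hr
Dose = 7.8 / 6.06287 * 100 = 128.65 %


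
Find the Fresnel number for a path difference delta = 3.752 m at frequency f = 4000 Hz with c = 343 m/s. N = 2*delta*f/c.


N = 2*delta*f/c = 2*delta/lambda, where lambda = c/f
lambda = 343 / 4000 = 0.08575 m
N = 2 * 3.752 / 0.08575 = 87.51


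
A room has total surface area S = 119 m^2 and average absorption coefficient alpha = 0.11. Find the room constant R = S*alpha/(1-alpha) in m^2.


R = 119 * 0.11 / (1 - 0.11) = 14.708 m^2


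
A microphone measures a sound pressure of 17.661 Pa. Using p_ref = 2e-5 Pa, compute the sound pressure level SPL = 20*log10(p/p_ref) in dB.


p / p_ref = 17.661 / 2e-5 = 883050
SPL = 20 * log10(883050) = 118.92 dB


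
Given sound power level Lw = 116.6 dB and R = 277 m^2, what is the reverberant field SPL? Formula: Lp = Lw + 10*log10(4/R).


4/R = 4/277 = 0.0144404
Lp = 116.6 + 10*log10(0.0144404) = 98.196 dB


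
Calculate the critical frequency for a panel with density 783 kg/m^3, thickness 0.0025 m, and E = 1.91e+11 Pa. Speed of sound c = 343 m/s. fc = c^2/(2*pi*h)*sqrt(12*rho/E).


12*rho/E = 12*783/1.91e+11 = 4.91937e-08
sqrt(12*rho/E) = sqrt(4.91937e-08) = 0.000221797
c^2/(2*pi*h) = 343^2/(2*pi*0.0025) = 7.48977e+06
fc = 7.48977e+06 * 0.000221797 = 1661.2 Hz


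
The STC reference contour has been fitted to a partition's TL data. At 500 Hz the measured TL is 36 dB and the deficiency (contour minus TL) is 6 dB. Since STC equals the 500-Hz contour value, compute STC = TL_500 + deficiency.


By ASTM E413, STC = value of the fitted reference contour at 500 Hz.
Contour value at 500 Hz = TL_500 + deficiency = 36 + 6 = 42
STC = 42


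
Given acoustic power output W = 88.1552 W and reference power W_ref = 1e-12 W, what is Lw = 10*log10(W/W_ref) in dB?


W / W_ref = 88.1552 / 1e-12 = 8.81552e+13
Lw = 10 * log10(8.81552e+13) = 139.45 dB


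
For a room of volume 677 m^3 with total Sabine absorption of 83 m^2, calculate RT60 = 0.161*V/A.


RT60 = 0.161 * 677 / 83 = 1.3132 s


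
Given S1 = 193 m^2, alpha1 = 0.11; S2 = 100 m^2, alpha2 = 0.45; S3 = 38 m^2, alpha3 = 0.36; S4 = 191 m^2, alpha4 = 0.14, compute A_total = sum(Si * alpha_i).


193 * 0.11 = 21.23
100 * 0.45 = 45
38 * 0.36 = 13.68
191 * 0.14 = 26.74
A_total = 21.23 + 45 + 13.68 + 26.74 = 106.65 m^2


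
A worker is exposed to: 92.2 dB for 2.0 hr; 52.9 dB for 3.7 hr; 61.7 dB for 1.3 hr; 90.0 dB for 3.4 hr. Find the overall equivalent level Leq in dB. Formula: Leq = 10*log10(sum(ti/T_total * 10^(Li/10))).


T_total = 2.0 + 3.7 + 1.3 + 3.4 = 10.4 hr
(2.0/10.4) * 10^(92.2/10) = 3.19151e+08
(3.7/10.4) * 10^(52.9/10) = 69369.5
(1.3/10.4) * 10^(61.7/10) = 184889
(3.4/10.4) * 10^(90.0/10) = 3.26923e+08
Sum = 3.19151e+08 + 69369.5 + 184889 + 3.26923e+08 = 6.46328e+08
Leq = 10*log10(6.46328e+08) = 88.105 dB
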